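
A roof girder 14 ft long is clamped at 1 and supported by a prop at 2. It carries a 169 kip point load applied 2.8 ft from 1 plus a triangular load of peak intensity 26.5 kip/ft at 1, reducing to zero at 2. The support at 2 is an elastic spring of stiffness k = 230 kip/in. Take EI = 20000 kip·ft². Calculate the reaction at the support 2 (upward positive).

Remove the prop at 2; the released (primary) structure is a cantilever built in at 1.
Deflection at 2 on the released cantilever, summing each load's contribution:
  point load 169 at a = 2.8: Pa²(3L − a)/(6EI) = 8656/EI
  triangular load, peak 26.5 at the fixed end: w₀L⁴/(30EI) = 33934/EI
  δ_0 = 42591/EI
Flexibility coefficient — unit upward force at 2: δ_{22} = L³/(3EI) = 914.7/EI.
With EI = 20000 kip·ft²: δ_0 = 2.1295 ft and δ_{22} = 0.045733 ft/kip.
Compatibility — the spring shortens by R_2/k under the reaction it provides: δ_0 − R_2·δ_{22} = R_2/k. With 1/k = 1/(230×12) ft/kip = 0.000362 ft/kip, R_2 = δ_0 / (δ_{22} + 1/k) = 2.1295 / (0.045733 + 0.000362) = 46.2 kip.

R_2 = 46.2 kip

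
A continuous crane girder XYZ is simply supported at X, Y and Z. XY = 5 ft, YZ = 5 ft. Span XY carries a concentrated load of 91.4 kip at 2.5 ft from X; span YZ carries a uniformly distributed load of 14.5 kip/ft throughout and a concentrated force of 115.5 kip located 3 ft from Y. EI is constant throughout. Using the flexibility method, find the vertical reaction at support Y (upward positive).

Insert a hinge at Y; M_Y is the redundant, and each span becomes simply supported.
End slopes at the hinge Y, treating each span as simply supported:
  span XY: point load 91.4 at a = 2.5: Pab(L + a)/(6LEI) = 142.8/EI
  span YZ: UDL 14.5: wL³/(24EI) = 75.52/EI
  span YZ: point load 115.5 at a = 3: Pab(L + b)/(6LEI) = 161.7/EI
  relative rotation θ_0 = (142.8 + 237.2)/EI = 380/EI
A unit hogging moment at Y produces rotation L₁/(3EI) + L₂/(3EI) = 3.333/EI.
Slope continuity at Y: θ_0 = M_Y·3.333/EI, so M_Y = 380/3.333 = 114 kip·ft (hogging).
Span XY, ΣM about X with M_Y applied at Y: R_Y^{XY}·5 = 228.5 + 114, so R_Y^{XY} = 68.5 kip and R_X = 91.4 − 68.5 = 22.9 kip.
Span YZ, ΣM about Z: R_Y^{YZ}·5 = 412.2 + 114, so R_Y^{YZ} = 105.3 kip and R_Z = 188 − 105.3 = 82.75 kip.
R_Y = 68.5 + 105.3 = 173.8 kip.

R_Y = 173.8 kip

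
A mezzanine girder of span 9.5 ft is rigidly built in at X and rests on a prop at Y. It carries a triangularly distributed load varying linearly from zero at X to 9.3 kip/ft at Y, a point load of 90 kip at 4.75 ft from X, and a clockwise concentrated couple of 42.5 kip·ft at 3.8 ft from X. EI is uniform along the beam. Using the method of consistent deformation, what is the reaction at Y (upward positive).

Take the reaction at Y as the redundant and release it; the primary structure is a cantilever fixed at X.
Deflection at Y on the released cantilever, summing each load's contribution:
  triangular load, peak 9.3 at the free end: 11w₀L⁴/(120EI) = 6944/EI
  point load 90 at a = 4.75: Pa²(3L − a)/(6EI) = 8038/EI
  clockwise couple 42.5 at a = 3.8: M₀a(2L − a)/(2EI) = 1227/EI
  δ_0 = 16209/EI
Tip deflection under a unit load at Y: L³/(3EI) = 285.8/EI.
The prop prevents deflection at Y: R_Y = δ_0/δ_{YY} = 16209/285.8 = 56.72 kip.

R_Y = 56.72 kip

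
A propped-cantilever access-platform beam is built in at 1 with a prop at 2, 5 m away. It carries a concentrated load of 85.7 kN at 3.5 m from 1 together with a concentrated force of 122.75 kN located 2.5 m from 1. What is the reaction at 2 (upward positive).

Take the reaction at 2 as the redundant and release it; the primary structure is a cantilever fixed at 1.
Primary-structure tip deflection at 2 by superposition:
  point load 85.7 at a = 3.5: Pa²(3L − a)/(6EI) = 2012/EI
  point load 122.75 at a = 2.5: Pa²(3L − a)/(6EI) = 1598/EI
  δ_0 = 3610/EI
Flexibility coefficient — unit upward force at 2: δ_{22} = L³/(3EI) = 41.67/EI.
The prop prevents deflection at 2: R_2 = δ_0/δ_{22} = 3610/41.67 = 86.65 kN.

R_2 = 86.65 kN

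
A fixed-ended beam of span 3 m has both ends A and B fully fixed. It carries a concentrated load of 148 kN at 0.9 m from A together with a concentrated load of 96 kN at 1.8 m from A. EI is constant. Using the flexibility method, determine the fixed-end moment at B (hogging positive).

Take the two fixed-end moments M_A, M_B as redundants; the released structure is the simple span AB.
On the primary (simply-supported) span, the end slopes from the loading are:
  at A: point load 148 at a = 0.9: Pab(L + b)/(6LEI) = 79.25/EI
  at B: point load 148 at a = 0.9: Pab(L + a)/(6LEI) = 60.61/EI
  at A: point load 96 at a = 1.8: Pab(L + b)/(6LEI) = 48.38/EI
  at B: point load 96 at a = 1.8: Pab(L + a)/(6LEI) = 55.3/EI
  θ_A0 = 127.6/EI,  θ_B0 = 115.9/EI
Flexibility coefficients: a unit moment at one end gives L/(3EI) there and L/(6EI) at the far end, so f₁₁ = f₂₂ = 1/EI and f₁₂ = f₂₁ = 0.5/EI.
Compatibility — zero rotation at each built-in end:
  1 M_A + 0.5 M_B = 127.6
  0.5 M_A + 1 M_B = 115.9
Solving the pair gives M_A = 92.92 kN·m and M_B = 69.44 kN·m (hogging).

M_B = 69.44 kN·m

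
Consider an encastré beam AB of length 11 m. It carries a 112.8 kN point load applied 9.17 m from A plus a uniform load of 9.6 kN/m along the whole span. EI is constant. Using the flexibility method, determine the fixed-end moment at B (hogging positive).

Take the two fixed-end moments M_A, M_B as redundants; the released structure is the simple span AB.
On the primary (simply-supported) span, the end slopes from the loading are:
  at A: point load 112.8 at a = 9.17: Pab(L + b)/(6LEI) = 368/EI
  at B: point load 112.8 at a = 9.17: Pab(L + a)/(6LEI) = 578.5/EI
  at A: UDL 9.6: wL³/(24EI) = 532.4/EI
  at B: UDL 9.6: wL³/(24EI) = 532.4/EI
  θ_A0 = 900.4/EI,  θ_B0 = 1111/EI
Flexibility coefficients: a unit moment at one end gives L/(3EI) there and L/(6EI) at the far end, so f₁₁ = f₂₂ = 3.667/EI and f₁₂ = f₂₁ = 1.833/EI.
Compatibility — zero rotation at each built-in end:
  3.667 M_A + 1.833 M_B = 900.4
  1.833 M_A + 3.667 M_B = 1111
Solving the pair gives M_A = 125.4 kN·m and M_B = 240.3 kN·m (hogging).

M_B = 240.3 kN·m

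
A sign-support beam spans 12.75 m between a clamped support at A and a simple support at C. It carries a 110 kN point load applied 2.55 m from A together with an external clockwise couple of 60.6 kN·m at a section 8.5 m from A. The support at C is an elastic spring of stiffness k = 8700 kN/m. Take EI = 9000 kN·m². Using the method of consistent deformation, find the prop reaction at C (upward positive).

R_C = 12.48 kN

Choose R_C as the redundant. The primary structure is the cantilever fixed at A.
Downward deflection at the released point C due to the loads:
  point load 110 at a = 2.55: Pa²(3L − a)/(6EI) = 4256/EI
  clockwise couple 60.6 at a = 8.5: M₀a(2L − a)/(2EI) = 4378/EI
  δ_0 = 8634/EI
Flexibility coefficient — unit upward force at C: δ_{CC} = L³/(3EI) = 690.9/EI.
With EI = 9000 kN·m²: δ_0 = 0.95936 m and δ_{CC} = 0.076766 m/kN.
Compatibility — the spring shortens by R_C/k under the reaction it provides: δ_0 − R_C·δ_{CC} = R_C/k. With 1/k = 0.000115 m/kN, R_C = δ_0 / (δ_{CC} + 1/k) = 0.95936 / (0.076766 + 0.000115) = 12.48 kN.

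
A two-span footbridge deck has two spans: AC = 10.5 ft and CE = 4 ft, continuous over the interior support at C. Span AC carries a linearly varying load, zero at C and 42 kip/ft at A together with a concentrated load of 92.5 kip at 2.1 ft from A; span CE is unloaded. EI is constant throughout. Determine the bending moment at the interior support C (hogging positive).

Take M_C as the redundant. Released structure: two simple spans AC and CE with a hinge at C.
Discontinuity in slope at C on the released structure — sum the simple-span end rotations:
  span AC: triangular load, peak 42: 7w₀L³/(360EI) = 945.4/EI
  span AC: point load 92.5 at a = 2.1: Pab(L + a)/(6LEI) = 326.3/EI
  relative rotation θ_0 = (1272 + 0)/EI = 1272/EI
A unit hogging moment at C produces rotation L₁/(3EI) + L₂/(3EI) = 4.833/EI.
Compatibility: M_C·(L₁+L₂)/(3EI) = θ_0, giving M_C = 263.1 kip·ft (hogging).

M_C = 263.1 kip·ft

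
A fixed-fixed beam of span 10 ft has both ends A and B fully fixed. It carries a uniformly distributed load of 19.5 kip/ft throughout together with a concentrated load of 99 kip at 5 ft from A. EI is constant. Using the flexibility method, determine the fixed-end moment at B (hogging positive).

M_B = 286.2 kip·ft

Take the two fixed-end moments M_A, M_B as redundants; the released structure is the simple span AB.
End rotations of the released simple span under the applied load (×1/EI):
  at A: UDL 19.5: wL³/(24EI) = 812.5/EI
  at B: UDL 19.5: wL³/(24EI) = 812.5/EI
  at A: point load 99 at a = 5: Pab(L + b)/(6LEI) = 618.8/EI
  at B: point load 99 at a = 5: Pab(L + a)/(6LEI) = 618.8/EI
  θ_A0 = 1431/EI,  θ_B0 = 1431/EI
Flexibility coefficients: a unit moment at one end gives L/(3EI) there and L/(6EI) at the far end, so f₁₁ = f₂₂ = 3.333/EI and f₁₂ = f₂₁ = 1.667/EI.
Compatibility — zero rotation at each built-in end:
  3.333 M_A + 1.667 M_B = 1431
  1.667 M_A + 3.333 M_B = 1431
Solving the pair gives M_A = 286.2 kip·ft and M_B = 286.2 kip·ft (hogging).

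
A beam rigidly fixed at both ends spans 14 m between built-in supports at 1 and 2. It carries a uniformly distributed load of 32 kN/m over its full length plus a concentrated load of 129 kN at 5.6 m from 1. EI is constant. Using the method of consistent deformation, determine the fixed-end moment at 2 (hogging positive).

Release both end moments; the primary structure is a simply-supported span 12 with redundants M_1 and M_2.
On the primary (simply-supported) span, the end slopes from the loading are:
  at 1: UDL 32: wL³/(24EI) = 3659/EI
  at 2: UDL 32: wL³/(24EI) = 3659/EI
  at 1: point load 129 at a = 5.6: Pab(L + b)/(6LEI) = 1618/EI
  at 2: point load 129 at a = 5.6: Pab(L + a)/(6LEI) = 1416/EI
  θ_10 = 5277/EI,  θ_20 = 5075/EI
Flexibility coefficients: a unit moment at one end gives L/(3EI) there and L/(6EI) at the far end, so f₁₁ = f₂₂ = 4.667/EI and f₁₂ = f₂₁ = 2.333/EI.
Compatibility — zero rotation at each built-in end:
  4.667 M_1 + 2.333 M_2 = 5277
  2.333 M_1 + 4.667 M_2 = 5075
Solving the pair gives M_1 = 782.7 kN·m and M_2 = 696 kN·m (hogging).

M_2 = 696 kN·m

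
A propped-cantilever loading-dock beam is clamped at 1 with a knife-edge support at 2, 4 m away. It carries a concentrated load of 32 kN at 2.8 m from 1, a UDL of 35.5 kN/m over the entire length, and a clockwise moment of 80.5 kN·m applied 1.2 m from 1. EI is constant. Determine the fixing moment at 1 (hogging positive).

Choose R_2 as the redundant. The primary structure is the cantilever fixed at 1.
Free-end deflection of the primary structure under the applied loading (downward +):
  point load 32 at a = 2.8: Pa²(3L − a)/(6EI) = 384.7/EI
  UDL 35.5: wL⁴/(8EI) = 1136/EI
  clockwise couple 80.5 at a = 1.2: M₀a(2L − a)/(2EI) = 328.4/EI
  δ_0 = 1849/EI
Flexibility coefficient — unit upward force at 2: δ_{22} = L³/(3EI) = 21.33/EI.
Compatibility at 2: δ_0 − R_2·δ_{22} = 0, so R_2 = 1849/21.33 = 86.68 kN.
Moment equilibrium about 1: M_1 = Σ(load moments about 1) − R_2·L = 454.1 − 86.68×4 = 107.4 kN·m.

M_1 = 107.4 kN·m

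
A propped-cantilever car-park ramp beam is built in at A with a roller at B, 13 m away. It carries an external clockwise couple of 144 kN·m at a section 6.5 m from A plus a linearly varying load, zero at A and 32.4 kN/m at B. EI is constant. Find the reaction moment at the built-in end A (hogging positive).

M_A = 301.4 kN·m

Choose R_B as the redundant. The primary structure is the cantilever fixed at A.
Deflection at B on the released cantilever, summing each load's contribution:
  clockwise couple 144 at a = 6.5: M₀a(2L − a)/(2EI) = 9126/EI
  triangular load, peak 32.4 at the free end: 11w₀L⁴/(120EI) = 84826/EI
  δ_0 = 93952/EI
Flexibility coefficient — unit upward force at B: δ_{BB} = L³/(3EI) = 732.3/EI.
Compatibility at B: δ_0 − R_B·δ_{BB} = 0, so R_B = 93952/732.3 = 128.3 kN.
Moment equilibrium about A: M_A = Σ(load moments about A) − R_B·L = 1969 − 128.3×13 = 301.4 kN·m.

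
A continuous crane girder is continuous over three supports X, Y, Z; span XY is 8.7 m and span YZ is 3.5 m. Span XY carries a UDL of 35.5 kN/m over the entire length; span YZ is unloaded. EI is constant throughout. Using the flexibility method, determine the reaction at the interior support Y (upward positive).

Release continuity at Y by inserting a hinge; the redundant is the internal moment M_Y. The primary structure is two simply-supported spans XY and YZ.
Discontinuity in slope at Y on the released structure — sum the simple-span end rotations:
  span XY: UDL 35.5: wL³/(24EI) = 974/EI
  relative rotation θ_0 = (974 + 0)/EI = 974/EI
A unit hogging moment at Y produces rotation L₁/(3EI) + L₂/(3EI) = 4.067/EI.
Slope continuity at Y: θ_0 = M_Y·4.067/EI, so M_Y = 974/4.067 = 239.5 kN·m (hogging).
Span XY, ΣM about X with M_Y applied at Y: R_Y^{XY}·8.7 = 1343 + 239.5, so R_Y^{XY} = 182 kN and R_X = 308.9 − 182 = 126.9 kN.
Span YZ, ΣM about Z: R_Y^{YZ}·3.5 = 0 + 239.5, so R_Y^{YZ} = 68.43 kN and R_Z = 0 − 68.43 = -68.43 kN.
R_Y = 182 + 68.43 = 250.4 kN.

R_Y = 250.4 kN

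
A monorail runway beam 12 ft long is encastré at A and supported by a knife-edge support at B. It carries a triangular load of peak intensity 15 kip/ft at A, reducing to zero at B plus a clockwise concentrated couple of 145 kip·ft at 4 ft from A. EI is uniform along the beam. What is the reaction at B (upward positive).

Release the roller at B. Primary structure: cantilever fixed at A.
Free-end deflection of the primary structure under the applied loading (downward +):
  triangular load, peak 15 at the fixed end: w₀L⁴/(30EI) = 10368/EI
  clockwise couple 145 at a = 4: M₀a(2L − a)/(2EI) = 5800/EI
  δ_0 = 16168/EI
Flexibility coefficient — unit upward force at B: δ_{BB} = L³/(3EI) = 576/EI.
The prop prevents deflection at B: R_B = δ_0/δ_{BB} = 16168/576 = 28.07 kip.

R_B = 28.07 kip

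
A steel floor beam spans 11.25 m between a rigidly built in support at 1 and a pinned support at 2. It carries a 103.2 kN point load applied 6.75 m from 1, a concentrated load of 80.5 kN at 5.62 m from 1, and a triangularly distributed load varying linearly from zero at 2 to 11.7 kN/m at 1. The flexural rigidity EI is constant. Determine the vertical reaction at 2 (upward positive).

R_2 = 82.86 kN

Take the reaction at 2 as the redundant and release it; the primary structure is a cantilever fixed at 1.
Free-end deflection of the primary structure under the applied loading (downward +):
  point load 103.2 at a = 6.75: Pa²(3L − a)/(6EI) = 21159/EI
  point load 80.5 at a = 5.62: Pa²(3L − a)/(6EI) = 11920/EI
  triangular load, peak 11.7 at the fixed end: w₀L⁴/(30EI) = 6247/EI
  δ_0 = 39327/EI
Flexibility coefficient — unit upward force at 2: δ_{22} = L³/(3EI) = 474.6/EI.
Compatibility at 2: δ_0 − R_2·δ_{22} = 0, so R_2 = 39327/474.6 = 82.86 kN.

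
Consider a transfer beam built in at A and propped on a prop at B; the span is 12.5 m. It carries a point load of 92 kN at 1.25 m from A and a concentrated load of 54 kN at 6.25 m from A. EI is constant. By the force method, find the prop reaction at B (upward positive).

R_B = 18.21 kN

Take the reaction at B as the redundant and release it; the primary structure is a cantilever fixed at A.
Deflection at B on the released cantilever, summing each load's contribution:
  point load 92 at a = 1.25: Pa²(3L − a)/(6EI) = 868.5/EI
  point load 54 at a = 6.25: Pa²(3L − a)/(6EI) = 10986/EI
  δ_0 = 11855/EI
Flexibility coefficient — unit upward force at B: δ_{BB} = L³/(3EI) = 651/EI.
Compatibility at B: δ_0 − R_B·δ_{BB} = 0, so R_B = 11855/651 = 18.21 kN.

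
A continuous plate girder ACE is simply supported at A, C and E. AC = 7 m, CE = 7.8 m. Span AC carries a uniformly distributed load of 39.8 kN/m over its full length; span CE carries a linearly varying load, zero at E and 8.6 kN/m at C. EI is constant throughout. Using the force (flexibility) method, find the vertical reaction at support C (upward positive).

Take M_C as the redundant. Released structure: two simple spans AC and CE with a hinge at C.
Rotations at C on the released spans (each span's end-slope, ×1/EI):
  span AC: UDL 39.8: wL³/(24EI) = 568.8/EI
  span CE: triangular load, peak 8.6: w₀L³/(45EI) = 90.69/EI
  relative rotation θ_0 = (568.8 + 90.69)/EI = 659.5/EI
A unit hogging moment at C produces rotation L₁/(3EI) + L₂/(3EI) = 4.933/EI.
Slope continuity at C: θ_0 = M_C·4.933/EI, so M_C = 659.5/4.933 = 133.7 kN·m (hogging).
Span AC, ΣM about A with M_C applied at C: R_C^{AC}·7 = 975.1 + 133.7, so R_C^{AC} = 158.4 kN and R_A = 278.6 − 158.4 = 120.2 kN.
Span CE, ΣM about E: R_C^{CE}·7.8 = 174.4 + 133.7, so R_C^{CE} = 39.5 kN and R_E = 33.54 − 39.5 = -5.959 kN.
R_C = 158.4 + 39.5 = 197.9 kN.

R_C = 197.9 kN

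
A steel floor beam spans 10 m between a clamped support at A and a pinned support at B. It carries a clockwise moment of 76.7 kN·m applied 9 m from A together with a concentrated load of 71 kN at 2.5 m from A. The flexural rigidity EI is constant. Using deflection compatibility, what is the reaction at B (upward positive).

Choose R_B as the redundant. The primary structure is the cantilever fixed at A.
Primary-structure tip deflection at B by superposition:
  clockwise couple 76.7 at a = 9: M₀a(2L − a)/(2EI) = 3797/EI
  point load 71 at a = 2.5: Pa²(3L − a)/(6EI) = 2034/EI
  δ_0 = 5831/EI
Flexibility coefficient — unit upward force at B: δ_{BB} = L³/(3EI) = 333.3/EI.
Compatibility at B: δ_0 − R_B·δ_{BB} = 0, so R_B = 5831/333.3 = 17.49 kN.

R_B = 17.49 kN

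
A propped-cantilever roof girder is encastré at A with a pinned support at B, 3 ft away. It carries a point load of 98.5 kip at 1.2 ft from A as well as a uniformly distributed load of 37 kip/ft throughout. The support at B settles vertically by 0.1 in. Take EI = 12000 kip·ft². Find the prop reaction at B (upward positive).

R_B = 51 kip

Take the reaction at B as the redundant and release it; the primary structure is a cantilever fixed at A.
Deflection at B on the released cantilever, summing each load's contribution:
  point load 98.5 at a = 1.2: Pa²(3L − a)/(6EI) = 184.4/EI
  UDL 37: wL⁴/(8EI) = 374.6/EI
  δ_0 = 559/EI
Flexibility coefficient — unit upward force at B: δ_{BB} = L³/(3EI) = 9/EI.
With EI = 12000 kip·ft²: δ_0 = 0.046585 ft and δ_{BB} = 0.00075 ft/kip.
Compatibility — the beam at B must follow the support down by 0.008333 ft: δ_0 − R_B·δ_{BB} = 0.008333, so R_B = (0.046585 − 0.008333)/0.00075 = 51 kip.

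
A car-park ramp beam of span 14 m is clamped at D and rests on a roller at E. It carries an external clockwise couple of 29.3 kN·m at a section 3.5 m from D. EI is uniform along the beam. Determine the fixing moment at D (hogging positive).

M_D = 10.07 kN·m

Take the reaction at E as the redundant and release it; the primary structure is a cantilever fixed at D.
Downward deflection at the released point E due to the loads:
  clockwise couple 29.3 at a = 3.5: M₀a(2L − a)/(2EI) = 1256/EI
Flexibility coefficient — unit upward force at E: δ_{EE} = L³/(3EI) = 914.7/EI.
The prop prevents deflection at E: R_E = δ_0/δ_{EE} = 1256/914.7 = 1.373 kN.
Moment equilibrium about D: M_D = Σ(load moments about D) − R_E·L = 29.3 − 1.373×14 = 10.07 kN·m.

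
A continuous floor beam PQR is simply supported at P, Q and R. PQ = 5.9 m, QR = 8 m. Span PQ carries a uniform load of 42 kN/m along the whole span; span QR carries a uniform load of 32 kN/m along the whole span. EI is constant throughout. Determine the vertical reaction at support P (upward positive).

Insert a hinge at Q; M_Q is the redundant, and each span becomes simply supported.
Rotations at Q on the released spans (each span's end-slope, ×1/EI):
  span PQ: UDL 42: wL³/(24EI) = 359.4/EI
  span QR: UDL 32: wL³/(24EI) = 682.7/EI
  relative rotation θ_0 = (359.4 + 682.7)/EI = 1042/EI
A unit hogging moment at Q produces rotation L₁/(3EI) + L₂/(3EI) = 4.633/EI.
Compatibility: M_Q·(L₁+L₂)/(3EI) = θ_0, giving M_Q = 224.9 kN·m (hogging).
Span PQ, ΣM about P with M_Q applied at Q: R_Q^{PQ}·5.9 = 731 + 224.9, so R_Q^{PQ} = 162 kN and R_P = 247.8 − 162 = 85.78 kN.

R_P = 85.78 kN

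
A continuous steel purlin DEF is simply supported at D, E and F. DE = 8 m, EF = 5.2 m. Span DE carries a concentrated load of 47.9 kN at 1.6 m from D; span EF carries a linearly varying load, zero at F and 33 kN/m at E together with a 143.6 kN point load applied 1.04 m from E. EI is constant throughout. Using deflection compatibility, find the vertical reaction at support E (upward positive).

R_E = 209.6 kN

Insert a hinge at E; M_E is the redundant, and each span becomes simply supported.
Discontinuity in slope at E on the released structure — sum the simple-span end rotations:
  span DE: point load 47.9 at a = 1.6: Pab(L + a)/(6LEI) = 98.1/EI
  span EF: triangular load, peak 33: w₀L³/(45EI) = 103.1/EI
  span EF: point load 143.6 at a = 1.04: Pab(L + b)/(6LEI) = 186.4/EI
  relative rotation θ_0 = (98.1 + 289.5)/EI = 387.6/EI
A unit hogging moment at E produces rotation L₁/(3EI) + L₂/(3EI) = 4.4/EI.
Compatibility: M_E·(L₁+L₂)/(3EI) = θ_0, giving M_E = 88.09 kN·m (hogging).
Span DE, ΣM about D with M_E applied at E: R_E^{DE}·8 = 76.64 + 88.09, so R_E^{DE} = 20.59 kN and R_D = 47.9 − 20.59 = 27.31 kN.
Span EF, ΣM about F: R_E^{EF}·5.2 = 894.8 + 88.09, so R_E^{EF} = 189 kN and R_F = 229.4 − 189 = 40.38 kN.
R_E = 20.59 + 189 = 209.6 kN.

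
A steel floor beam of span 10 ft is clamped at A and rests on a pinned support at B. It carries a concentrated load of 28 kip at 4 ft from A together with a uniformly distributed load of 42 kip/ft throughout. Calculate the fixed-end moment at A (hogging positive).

M_A = 578.8 kip·ft

Remove the prop at B; the released (primary) structure is a cantilever built in at A.
Deflection at B on the released cantilever, summing each load's contribution:
  point load 28 at a = 4: Pa²(3L − a)/(6EI) = 1941/EI
  UDL 42: wL⁴/(8EI) = 52500/EI
  δ_0 = 54441/EI
Flexibility coefficient — unit upward force at B: δ_{BB} = L³/(3EI) = 333.3/EI.
Compatibility at B: δ_0 − R_B·δ_{BB} = 0, so R_B = 54441/333.3 = 163.3 kip.
Moment equilibrium about A: M_A = Σ(load moments about A) − R_B·L = 2212 − 163.3×10 = 578.8 kip·ft.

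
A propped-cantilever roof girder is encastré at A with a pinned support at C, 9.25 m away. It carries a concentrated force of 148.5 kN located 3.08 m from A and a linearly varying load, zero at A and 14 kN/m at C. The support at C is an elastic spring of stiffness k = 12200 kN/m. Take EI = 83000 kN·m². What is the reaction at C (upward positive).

Choose R_C as the redundant. The primary structure is the cantilever fixed at A.
Downward deflection at the released point C due to the loads:
  point load 148.5 at a = 3.08: Pa²(3L − a)/(6EI) = 5792/EI
  triangular load, peak 14 at the free end: 11w₀L⁴/(120EI) = 9395/EI
  δ_0 = 15187/EI
Flexibility coefficient — unit upward force at C: δ_{CC} = L³/(3EI) = 263.8/EI.
With EI = 83000 kN·m²: δ_0 = 0.18298 m and δ_{CC} = 0.003179 m/kN.
Compatibility — the spring shortens by R_C/k under the reaction it provides: δ_0 − R_C·δ_{CC} = R_C/k. With 1/k = 0.000082 m/kN, R_C = δ_0 / (δ_{CC} + 1/k) = 0.18298 / (0.003179 + 0.000082) = 56.12 kN.

R_C = 56.12 kN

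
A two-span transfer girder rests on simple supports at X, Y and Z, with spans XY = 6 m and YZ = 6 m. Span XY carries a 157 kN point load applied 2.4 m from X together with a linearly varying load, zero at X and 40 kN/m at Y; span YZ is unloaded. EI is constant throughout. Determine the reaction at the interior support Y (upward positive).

Release continuity at Y by inserting a hinge; the redundant is the internal moment M_Y. The primary structure is two simply-supported spans XY and YZ.
End slopes at the hinge Y, treating each span as simply supported:
  span XY: point load 157 at a = 2.4: Pab(L + a)/(6LEI) = 316.5/EI
  span XY: triangular load, peak 40: w₀L³/(45EI) = 192/EI
  relative rotation θ_0 = (508.5 + 0)/EI = 508.5/EI
A unit hogging moment at Y produces rotation L₁/(3EI) + L₂/(3EI) = 4/EI.
Compatibility: M_Y·(L₁+L₂)/(3EI) = θ_0, giving M_Y = 127.1 kN·m (hogging).
Span XY, ΣM about X with M_Y applied at Y: R_Y^{XY}·6 = 856.8 + 127.1, so R_Y^{XY} = 164 kN and R_X = 277 − 164 = 113 kN.
Span YZ, ΣM about Z: R_Y^{YZ}·6 = 0 + 127.1, so R_Y^{YZ} = 21.19 kN and R_Z = 0 − 21.19 = -21.19 kN.
R_Y = 164 + 21.19 = 185.2 kN.

R_Y = 185.2 kN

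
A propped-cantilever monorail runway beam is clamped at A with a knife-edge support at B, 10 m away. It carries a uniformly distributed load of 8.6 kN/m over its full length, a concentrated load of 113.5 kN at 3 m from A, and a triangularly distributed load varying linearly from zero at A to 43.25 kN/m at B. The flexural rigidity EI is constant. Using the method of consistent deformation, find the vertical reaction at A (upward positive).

Release the roller at B. Primary structure: cantilever fixed at A.
Primary-structure tip deflection at B by superposition:
  UDL 8.6: wL⁴/(8EI) = 10750/EI
  point load 113.5 at a = 3: Pa²(3L − a)/(6EI) = 4597/EI
  triangular load, peak 43.25 at the free end: 11w₀L⁴/(120EI) = 39646/EI
  δ_0 = 54993/EI
Flexibility coefficient — unit upward force at B: δ_{BB} = L³/(3EI) = 333.3/EI.
Compatibility at B: δ_0 − R_B·δ_{BB} = 0, so R_B = 54993/333.3 = 165 kN.
Vertical equilibrium: R_A = ΣP − R_B = 415.8 − 165 = 250.8 kN.

R_A = 250.8 kN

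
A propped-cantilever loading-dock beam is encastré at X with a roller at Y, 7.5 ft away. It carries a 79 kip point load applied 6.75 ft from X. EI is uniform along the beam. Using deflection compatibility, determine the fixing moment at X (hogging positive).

M_X = 29.33 kip·ft

Choose R_Y as the redundant. The primary structure is the cantilever fixed at X.
Deflection at Y on the released cantilever, summing each load's contribution:
  point load 79 at a = 6.75: Pa²(3L − a)/(6EI) = 9449/EI
Tip deflection under a unit load at Y: L³/(3EI) = 140.6/EI.
The prop prevents deflection at Y: R_Y = δ_0/δ_{YY} = 9449/140.6 = 67.19 kip.
Moment equilibrium about X: M_X = Σ(load moments about X) − R_Y·L = 533.2 − 67.19×7.5 = 29.33 kip·ft.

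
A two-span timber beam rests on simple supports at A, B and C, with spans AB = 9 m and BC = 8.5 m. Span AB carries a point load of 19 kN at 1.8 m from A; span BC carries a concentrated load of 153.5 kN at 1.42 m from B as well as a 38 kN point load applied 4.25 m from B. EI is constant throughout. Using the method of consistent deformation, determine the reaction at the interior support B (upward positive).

Take M_B as the redundant. Released structure: two simple spans AB and BC with a hinge at B.
Rotations at B on the released spans (each span's end-slope, ×1/EI):
  span AB: point load 19 at a = 1.8: Pab(L + a)/(6LEI) = 49.25/EI
  span BC: point load 153.5 at a = 1.42: Pab(L + b)/(6LEI) = 471.4/EI
  span BC: point load 38 at a = 4.25: Pab(L + b)/(6LEI) = 171.6/EI
  relative rotation θ_0 = (49.25 + 643)/EI = 692.3/EI
A unit hogging moment at B produces rotation L₁/(3EI) + L₂/(3EI) = 5.833/EI.
Compatibility: M_B·(L₁+L₂)/(3EI) = θ_0, giving M_B = 118.7 kN·m (hogging).
Span AB, ΣM about A with M_B applied at B: R_B^{AB}·9 = 34.2 + 118.7, so R_B^{AB} = 16.99 kN and R_A = 19 − 16.99 = 2.014 kN.
Span BC, ΣM about C: R_B^{BC}·8.5 = 1248 + 118.7, so R_B^{BC} = 160.8 kN and R_C = 191.5 − 160.8 = 30.68 kN.
R_B = 16.99 + 160.8 = 177.8 kN.

R_B = 177.8 kN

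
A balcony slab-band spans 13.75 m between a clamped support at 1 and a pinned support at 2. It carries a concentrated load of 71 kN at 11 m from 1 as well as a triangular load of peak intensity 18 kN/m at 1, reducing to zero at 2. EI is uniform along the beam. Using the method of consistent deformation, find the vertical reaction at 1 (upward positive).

R_1 = 120 kN

Take the reaction at 2 as the redundant and release it; the primary structure is a cantilever fixed at 1.
Deflection at 2 on the released cantilever, summing each load's contribution:
  point load 71 at a = 11: Pa²(3L − a)/(6EI) = 43313/EI
  triangular load, peak 18 at the fixed end: w₀L⁴/(30EI) = 21447/EI
  δ_0 = 64760/EI
Flexibility coefficient — unit upward force at 2: δ_{22} = L³/(3EI) = 866.5/EI.
The prop prevents deflection at 2: R_2 = δ_0/δ_{22} = 64760/866.5 = 74.73 kN.
Vertical equilibrium: R_1 = ΣP − R_2 = 194.8 − 74.73 = 120 kN.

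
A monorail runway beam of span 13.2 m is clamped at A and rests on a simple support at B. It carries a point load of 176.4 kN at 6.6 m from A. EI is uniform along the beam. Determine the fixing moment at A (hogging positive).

M_A = 436.6 kN·m

Release the roller at B. Primary structure: cantilever fixed at A.
Downward deflection at the released point B due to the loads:
  point load 176.4 at a = 6.6: Pa²(3L − a)/(6EI) = 42262/EI
Tip deflection under a unit load at B: L³/(3EI) = 766.7/EI.
The prop prevents deflection at B: R_B = δ_0/δ_{BB} = 42262/766.7 = 55.12 kN.
Moment equilibrium about A: M_A = Σ(load moments about A) − R_B·L = 1164 − 55.12×13.2 = 436.6 kN·m.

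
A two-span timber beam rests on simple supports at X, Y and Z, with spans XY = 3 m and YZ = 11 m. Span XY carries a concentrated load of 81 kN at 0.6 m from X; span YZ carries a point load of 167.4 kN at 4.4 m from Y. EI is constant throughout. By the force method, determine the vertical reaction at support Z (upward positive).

Take M_Y as the redundant. Released structure: two simple spans XY and YZ with a hinge at Y.
End slopes at the hinge Y, treating each span as simply supported:
  span XY: point load 81 at a = 0.6: Pab(L + a)/(6LEI) = 23.33/EI
  span YZ: point load 167.4 at a = 4.4: Pab(L + b)/(6LEI) = 1296/EI
  relative rotation θ_0 = (23.33 + 1296)/EI = 1320/EI
A unit hogging moment at Y produces rotation L₁/(3EI) + L₂/(3EI) = 4.667/EI.
Slope continuity at Y: θ_0 = M_Y·4.667/EI, so M_Y = 1320/4.667 = 282.8 kN·m (hogging).
Span YZ, ΣM about Z: R_Y^{YZ}·11 = 1105 + 282.8, so R_Y^{YZ} = 126.1 kN and R_Z = 167.4 − 126.1 = 41.25 kN.

R_Z = 41.25 kN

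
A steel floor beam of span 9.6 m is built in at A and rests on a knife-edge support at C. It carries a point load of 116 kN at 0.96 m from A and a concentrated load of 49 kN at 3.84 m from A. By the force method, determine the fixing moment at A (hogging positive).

Remove the prop at C; the released (primary) structure is a cantilever built in at A.
Downward deflection at the released point C due to the loads:
  point load 116 at a = 0.96: Pa²(3L − a)/(6EI) = 496/EI
  point load 49 at a = 3.84: Pa²(3L − a)/(6EI) = 3006/EI
  δ_0 = 3502/EI
Flexibility coefficient — unit upward force at C: δ_{CC} = L³/(3EI) = 294.9/EI.
The prop prevents deflection at C: R_C = δ_0/δ_{CC} = 3502/294.9 = 11.87 kN.
Moment equilibrium about A: M_A = Σ(load moments about A) − R_C·L = 299.5 − 11.87×9.6 = 185.5 kN·m.

M_A = 185.5 kN·m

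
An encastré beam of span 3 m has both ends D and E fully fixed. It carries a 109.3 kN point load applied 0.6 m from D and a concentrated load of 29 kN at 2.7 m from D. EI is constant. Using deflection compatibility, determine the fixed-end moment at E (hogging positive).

M_E = 17.54 kN·m

Take the two fixed-end moments M_D, M_E as redundants; the released structure is the simple span DE.
On the primary (simply-supported) span, the end slopes from the loading are:
  at D: point load 109.3 at a = 0.6: Pab(L + b)/(6LEI) = 47.22/EI
  at E: point load 109.3 at a = 0.6: Pab(L + a)/(6LEI) = 31.48/EI
  at D: point load 29 at a = 2.7: Pab(L + b)/(6LEI) = 4.306/EI
  at E: point load 29 at a = 2.7: Pab(L + a)/(6LEI) = 7.439/EI
  θ_D0 = 51.52/EI,  θ_E0 = 38.92/EI
Flexibility coefficients: a unit moment at one end gives L/(3EI) there and L/(6EI) at the far end, so f₁₁ = f₂₂ = 1/EI and f₁₂ = f₂₁ = 0.5/EI.
Compatibility — zero rotation at each built-in end:
  1 M_D + 0.5 M_E = 51.52
  0.5 M_D + 1 M_E = 38.92
Solving the pair gives M_D = 42.75 kN·m and M_E = 17.54 kN·m (hogging).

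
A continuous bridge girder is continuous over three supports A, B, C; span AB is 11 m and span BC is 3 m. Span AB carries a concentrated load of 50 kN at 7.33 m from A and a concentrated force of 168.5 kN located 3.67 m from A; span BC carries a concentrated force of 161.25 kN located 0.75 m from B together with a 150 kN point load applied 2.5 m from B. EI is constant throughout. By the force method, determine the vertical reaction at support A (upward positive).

R_A = 99.8 kN

Insert a hinge at B; M_B is the redundant, and each span becomes simply supported.
End slopes at the hinge B, treating each span as simply supported:
  span AB: point load 50 at a = 7.33: Pab(L + a)/(6LEI) = 373.6/EI
  span AB: point load 168.5 at a = 3.67: Pab(L + a)/(6LEI) = 1008/EI
  span BC: point load 161.25 at a = 0.75: Pab(L + b)/(6LEI) = 79.37/EI
  span BC: point load 150 at a = 2.5: Pab(L + b)/(6LEI) = 36.46/EI
  relative rotation θ_0 = (1381 + 115.8)/EI = 1497/EI
A unit hogging moment at B produces rotation L₁/(3EI) + L₂/(3EI) = 4.667/EI.
Compatibility: M_B·(L₁+L₂)/(3EI) = θ_0, giving M_B = 320.8 kN·m (hogging).
Span AB, ΣM about A with M_B applied at B: R_B^{AB}·11 = 984.9 + 320.8, so R_B^{AB} = 118.7 kN and R_A = 218.5 − 118.7 = 99.8 kN.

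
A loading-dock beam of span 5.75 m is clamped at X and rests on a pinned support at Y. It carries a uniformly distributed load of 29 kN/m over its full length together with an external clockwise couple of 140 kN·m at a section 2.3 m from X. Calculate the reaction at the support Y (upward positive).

R_Y = 85.91 kN

Choose R_Y as the redundant. The primary structure is the cantilever fixed at X.
Primary-structure tip deflection at Y by superposition:
  UDL 29: wL⁴/(8EI) = 3963/EI
  clockwise couple 140 at a = 2.3: M₀a(2L − a)/(2EI) = 1481/EI
  δ_0 = 5444/EI
Tip deflection under a unit load at Y: L³/(3EI) = 63.37/EI.
Compatibility at Y: δ_0 − R_Y·δ_{YY} = 0, so R_Y = 5444/63.37 = 85.91 kN.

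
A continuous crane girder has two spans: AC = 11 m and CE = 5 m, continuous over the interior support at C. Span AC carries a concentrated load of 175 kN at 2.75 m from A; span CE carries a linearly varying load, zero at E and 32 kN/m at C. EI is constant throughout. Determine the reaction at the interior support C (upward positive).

Release continuity at C by inserting a hinge; the redundant is the internal moment M_C. The primary structure is two simply-supported spans AC and CE.
Discontinuity in slope at C on the released structure — sum the simple-span end rotations:
  span AC: point load 175 at a = 2.75: Pab(L + a)/(6LEI) = 827.1/EI
  span CE: triangular load, peak 32: w₀L³/(45EI) = 88.89/EI
  relative rotation θ_0 = (827.1 + 88.89)/EI = 916/EI
A unit hogging moment at C produces rotation L₁/(3EI) + L₂/(3EI) = 5.333/EI.
Slope continuity at C: θ_0 = M_C·5.333/EI, so M_C = 916/5.333 = 171.8 kN·m (hogging).
Span AC, ΣM about A with M_C applied at C: R_C^{AC}·11 = 481.2 + 171.8, so R_C^{AC} = 59.36 kN and R_A = 175 − 59.36 = 115.6 kN.
Span CE, ΣM about E: R_C^{CE}·5 = 266.7 + 171.8, so R_C^{CE} = 87.68 kN and R_E = 80 − 87.68 = -7.685 kN.
R_C = 59.36 + 87.68 = 147 kN.

R_C = 147 kN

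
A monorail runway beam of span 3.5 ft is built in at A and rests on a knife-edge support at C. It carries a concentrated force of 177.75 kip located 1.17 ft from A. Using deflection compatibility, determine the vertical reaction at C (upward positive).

R_C = 26.47 kip

Choose R_C as the redundant. The primary structure is the cantilever fixed at A.
Primary-structure tip deflection at C by superposition:
  point load 177.75 at a = 1.17: Pa²(3L − a)/(6EI) = 378.4/EI
Flexibility coefficient — unit upward force at C: δ_{CC} = L³/(3EI) = 14.29/EI.
The prop prevents deflection at C: R_C = δ_0/δ_{CC} = 378.4/14.29 = 26.47 kip.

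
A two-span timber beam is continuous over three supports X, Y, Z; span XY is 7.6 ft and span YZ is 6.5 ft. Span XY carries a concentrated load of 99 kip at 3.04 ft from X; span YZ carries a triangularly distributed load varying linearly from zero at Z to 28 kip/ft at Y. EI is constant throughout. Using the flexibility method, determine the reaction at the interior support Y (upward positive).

Insert a hinge at Y; M_Y is the redundant, and each span becomes simply supported.
Rotations at Y on the released spans (each span's end-slope, ×1/EI):
  span XY: point load 99 at a = 3.04: Pab(L + a)/(6LEI) = 320.2/EI
  span YZ: triangular load, peak 28: w₀L³/(45EI) = 170.9/EI
  relative rotation θ_0 = (320.2 + 170.9)/EI = 491.1/EI
A unit hogging moment at Y produces rotation L₁/(3EI) + L₂/(3EI) = 4.7/EI.
Slope continuity at Y: θ_0 = M_Y·4.7/EI, so M_Y = 491.1/4.7 = 104.5 kip·ft (hogging).
Span XY, ΣM about X with M_Y applied at Y: R_Y^{XY}·7.6 = 301 + 104.5, so R_Y^{XY} = 53.35 kip and R_X = 99 − 53.35 = 45.65 kip.
Span YZ, ΣM about Z: R_Y^{YZ}·6.5 = 394.3 + 104.5, so R_Y^{YZ} = 76.74 kip and R_Z = 91 − 76.74 = 14.26 kip.
R_Y = 53.35 + 76.74 = 130.1 kip.

R_Y = 130.1 kip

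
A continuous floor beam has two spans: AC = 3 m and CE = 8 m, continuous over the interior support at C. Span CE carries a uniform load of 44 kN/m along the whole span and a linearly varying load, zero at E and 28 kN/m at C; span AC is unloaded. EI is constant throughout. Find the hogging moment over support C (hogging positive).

M_C = 342.9 kN·m

Release continuity at C by inserting a hinge; the redundant is the internal moment M_C. The primary structure is two simply-supported spans AC and CE.
End slopes at the hinge C, treating each span as simply supported:
  span CE: UDL 44: wL³/(24EI) = 938.7/EI
  span CE: triangular load, peak 28: w₀L³/(45EI) = 318.6/EI
  relative rotation θ_0 = (0 + 1257)/EI = 1257/EI
A unit hogging moment at C produces rotation L₁/(3EI) + L₂/(3EI) = 3.667/EI.
Compatibility: M_C·(L₁+L₂)/(3EI) = θ_0, giving M_C = 342.9 kN·m (hogging).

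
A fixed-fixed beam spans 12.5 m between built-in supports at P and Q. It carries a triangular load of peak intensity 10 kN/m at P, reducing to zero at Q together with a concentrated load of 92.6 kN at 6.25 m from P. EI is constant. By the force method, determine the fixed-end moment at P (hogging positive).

Release both end moments; the primary structure is a simply-supported span PQ with redundants M_P and M_Q.
Simple-span end rotations at P and Q under the given loads:
  at P: triangular load, peak 10: w₀L³/(45EI) = 434/EI
  at Q: triangular load, peak 10: 7w₀L³/(360EI) = 379.8/EI
  at P: point load 92.6 at a = 6.25: Pab(L + b)/(6LEI) = 904.3/EI
  at Q: point load 92.6 at a = 6.25: Pab(L + a)/(6LEI) = 904.3/EI
  θ_P0 = 1338/EI,  θ_Q0 = 1284/EI
Flexibility coefficients: a unit moment at one end gives L/(3EI) there and L/(6EI) at the far end, so f₁₁ = f₂₂ = 4.167/EI and f₁₂ = f₂₁ = 2.083/EI.
Compatibility — zero rotation at each built-in end:
  4.167 M_P + 2.083 M_Q = 1338
  2.083 M_P + 4.167 M_Q = 1284
Solving the pair gives M_P = 222.8 kN·m and M_Q = 196.8 kN·m (hogging).

M_P = 222.8 kN·m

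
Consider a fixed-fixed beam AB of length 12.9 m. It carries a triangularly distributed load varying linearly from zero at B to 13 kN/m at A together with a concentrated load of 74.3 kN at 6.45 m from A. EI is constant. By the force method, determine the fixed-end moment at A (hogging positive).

M_A = 228 kN·m

Take the two fixed-end moments M_A, M_B as redundants; the released structure is the simple span AB.
Simple-span end rotations at A and B under the given loads:
  at A: triangular load, peak 13: w₀L³/(45EI) = 620.2/EI
  at B: triangular load, peak 13: 7w₀L³/(360EI) = 542.6/EI
  at A: point load 74.3 at a = 6.45: Pab(L + b)/(6LEI) = 772.8/EI
  at B: point load 74.3 at a = 6.45: Pab(L + a)/(6LEI) = 772.8/EI
  θ_A0 = 1393/EI,  θ_B0 = 1315/EI
Flexibility coefficients: a unit moment at one end gives L/(3EI) there and L/(6EI) at the far end, so f₁₁ = f₂₂ = 4.3/EI and f₁₂ = f₂₁ = 2.15/EI.
Compatibility — zero rotation at each built-in end:
  4.3 M_A + 2.15 M_B = 1393
  2.15 M_A + 4.3 M_B = 1315
Solving the pair gives M_A = 228 kN·m and M_B = 191.9 kN·m (hogging).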